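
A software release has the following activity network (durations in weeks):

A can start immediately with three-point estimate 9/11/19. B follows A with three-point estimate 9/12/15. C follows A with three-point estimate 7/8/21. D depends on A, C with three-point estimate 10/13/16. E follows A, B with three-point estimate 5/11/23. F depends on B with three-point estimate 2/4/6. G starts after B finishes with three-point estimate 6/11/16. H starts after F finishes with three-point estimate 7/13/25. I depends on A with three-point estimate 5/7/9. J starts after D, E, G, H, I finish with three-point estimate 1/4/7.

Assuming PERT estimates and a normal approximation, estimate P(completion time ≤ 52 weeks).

te_A = (9 + 4·11 + 19)/6 = 72/6 = 12; σ²_A = ((19−9)/6)² = 2.778
te_B = (9 + 4·12 + 15)/6 = 72/6 = 12; σ²_B = ((15−9)/6)² = 1.000
te_C = (7 + 4·8 + 21)/6 = 60/6 = 10; σ²_C = ((21−7)/6)² = 5.444
te_D = (10 + 4·13 + 16)/6 = 78/6 = 13; σ²_D = ((16−10)/6)² = 1.000
te_E = (5 + 4·11 + 23)/6 = 72/6 = 12; σ²_E = ((23−5)/6)² = 9.000
te_F = (2 + 4·4 + 6)/6 = 24/6 = 4; σ²_F = ((6−2)/6)² = 0.444
te_G = (6 + 4·11 + 16)/6 = 66/6 = 11; σ²_G = ((16−6)/6)² = 2.778
te_H = (7 + 4·13 + 25)/6 = 84/6 = 14; σ²_H = ((25−7)/6)² = 9.000
te_I = (5 + 4·7 + 9)/6 = 42/6 = 7; σ²_I = ((9−5)/6)² = 0.444
te_J = (1 + 4·4 + 7)/6 = 24/6 = 4; σ²_J = ((7−1)/6)² = 1.000

Forward pass:
ES_A = 0; EF_A = 12
ES_B = 12; EF_B = 12+12 = 24
ES_C = 12; EF_C = 12+10 = 22
ES_D = max(EF_A=12, EF_C=22) = 22; EF_D = 22+13 = 35
ES_E = max(EF_A=12, EF_B=24) = 24; EF_E = 24+12 = 36
ES_F = 24; EF_F = 24+4 = 28
ES_G = 24; EF_G = 24+11 = 35
ES_H = 28; EF_H = 28+14 = 42
ES_I = 12; EF_I = 12+7 = 19
ES_J = max(EF_D=35, EF_E=36, EF_G=35, EF_H=42, EF_I=19) = 42; EF_J = 42+4 = 46
Expected project duration μ = 46 weeks. Critical path: A → B → F → H → J.

Variance along critical path = 2.778 + 1.000 + 0.444 + 9.000 + 1.000 = 14.222; σ = √14.222 = 3.771 weeks.
Z = (52 − 46) / 3.771 = 1.591
P(T ≤ 52) = Φ(1.591) ≈ 0.944

0.944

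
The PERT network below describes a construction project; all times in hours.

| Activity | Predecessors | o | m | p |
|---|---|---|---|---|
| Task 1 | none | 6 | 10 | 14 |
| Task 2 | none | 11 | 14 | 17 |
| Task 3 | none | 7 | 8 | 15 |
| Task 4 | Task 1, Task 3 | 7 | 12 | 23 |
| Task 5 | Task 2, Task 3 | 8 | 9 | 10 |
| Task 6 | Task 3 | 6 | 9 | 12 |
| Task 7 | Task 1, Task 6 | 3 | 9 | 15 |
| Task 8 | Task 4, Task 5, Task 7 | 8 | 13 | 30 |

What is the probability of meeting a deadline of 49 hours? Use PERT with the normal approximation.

0.940

te_Task 1 = (6 + 4·10 + 14)/6 = 60/6 = 10; σ²_Task 1 = ((14−6)/6)² = 1.778
te_Task 2 = (11 + 4·14 + 17)/6 = 84/6 = 14; σ²_Task 2 = ((17−11)/6)² = 1.000
te_Task 3 = (7 + 4·8 + 15)/6 = 54/6 = 9; σ²_Task 3 = ((15−7)/6)² = 1.778
te_Task 4 = (7 + 4·12 + 23)/6 = 78/6 = 13; σ²_Task 4 = ((23−7)/6)² = 7.111
te_Task 5 = (8 + 4·9 + 10)/6 = 54/6 = 9; σ²_Task 5 = ((10−8)/6)² = 0.111
te_Task 6 = (6 + 4·9 + 12)/6 = 54/6 = 9; σ²_Task 6 = ((12−6)/6)² = 1.000
te_Task 7 = (3 + 4·9 + 15)/6 = 54/6 = 9; σ²_Task 7 = ((15−3)/6)² = 4.000
te_Task 8 = (8 + 4·13 + 30)/6 = 90/6 = 15; σ²_Task 8 = ((30−8)/6)² = 13.444

Forward pass:
ES_Task 1 = 0; EF_Task 1 = 10
ES_Task 2 = 0; EF_Task 2 = 14
ES_Task 3 = 0; EF_Task 3 = 9
ES_Task 4 = max(EF_Task 1=10, EF_Task 3=9) = 10; EF_Task 4 = 10+13 = 23
ES_Task 5 = max(EF_Task 2=14, EF_Task 3=9) = 14; EF_Task 5 = 14+9 = 23
ES_Task 6 = 9; EF_Task 6 = 9+9 = 18
ES_Task 7 = max(EF_Task 1=10, EF_Task 6=18) = 18; EF_Task 7 = 18+9 = 27
ES_Task 8 = max(EF_Task 4=23, EF_Task 5=23, EF_Task 7=27) = 27; EF_Task 8 = 27+15 = 42
Expected project duration μ = 42 hours. Critical path: Task 3 → Task 6 → Task 7 → Task 8.

Variance along critical path = 1.778 + 1.000 + 4.000 + 13.444 = 20.222; σ = √20.222 = 4.497 hours.
Z = (49 − 42) / 4.497 = 1.557
P(T ≤ 49) = Φ(1.557) ≈ 0.940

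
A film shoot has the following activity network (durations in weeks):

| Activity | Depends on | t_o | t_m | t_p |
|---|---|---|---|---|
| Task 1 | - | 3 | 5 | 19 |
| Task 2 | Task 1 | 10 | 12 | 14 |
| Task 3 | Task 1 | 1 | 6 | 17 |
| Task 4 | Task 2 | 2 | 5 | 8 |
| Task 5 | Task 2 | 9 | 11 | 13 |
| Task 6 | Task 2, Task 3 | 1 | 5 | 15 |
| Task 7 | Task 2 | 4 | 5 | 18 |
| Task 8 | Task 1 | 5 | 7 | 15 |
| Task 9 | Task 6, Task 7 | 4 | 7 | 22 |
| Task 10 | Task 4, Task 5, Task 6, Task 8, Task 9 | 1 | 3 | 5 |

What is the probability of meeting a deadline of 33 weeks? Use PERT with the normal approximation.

0.146

te_Task 1 = (3 + 4·5 + 19)/6 = 42/6 = 7; σ²_Task 1 = ((19−3)/6)² = 7.111
te_Task 2 = (10 + 4·12 + 14)/6 = 72/6 = 12; σ²_Task 2 = ((14−10)/6)² = 0.444
te_Task 3 = (1 + 4·6 + 17)/6 = 42/6 = 7; σ²_Task 3 = ((17−1)/6)² = 7.111
te_Task 4 = (2 + 4·5 + 8)/6 = 30/6 = 5; σ²_Task 4 = ((8−2)/6)² = 1.000
te_Task 5 = (9 + 4·11 + 13)/6 = 66/6 = 11; σ²_Task 5 = ((13−9)/6)² = 0.444
te_Task 6 = (1 + 4·5 + 15)/6 = 36/6 = 6; σ²_Task 6 = ((15−1)/6)² = 5.444
te_Task 7 = (4 + 4·5 + 18)/6 = 42/6 = 7; σ²_Task 7 = ((18−4)/6)² = 5.444
te_Task 8 = (5 + 4·7 + 15)/6 = 48/6 = 8; σ²_Task 8 = ((15−5)/6)² = 2.778
te_Task 9 = (4 + 4·7 + 22)/6 = 54/6 = 9; σ²_Task 9 = ((22−4)/6)² = 9.000
te_Task 10 = (1 + 4·3 + 5)/6 = 18/6 = 3; σ²_Task 10 = ((5−1)/6)² = 0.444

Forward pass:
ES_Task 1 = 0; EF_Task 1 = 7
ES_Task 2 = 7; EF_Task 2 = 7+12 = 19
ES_Task 3 = 7; EF_Task 3 = 7+7 = 14
ES_Task 4 = 19; EF_Task 4 = 19+5 = 24
ES_Task 5 = 19; EF_Task 5 = 19+11 = 30
ES_Task 6 = max(EF_Task 2=19, EF_Task 3=14) = 19; EF_Task 6 = 19+6 = 25
ES_Task 7 = 19; EF_Task 7 = 19+7 = 26
ES_Task 8 = 7; EF_Task 8 = 7+8 = 15
ES_Task 9 = max(EF_Task 6=25, EF_Task 7=26) = 26; EF_Task 9 = 26+9 = 35
ES_Task 10 = max(EF_Task 4=24, EF_Task 5=30, EF_Task 6=25, EF_Task 8=15, EF_Task 9=35) = 35; EF_Task 10 = 35+3 = 38
Expected project duration μ = 38 weeks. Critical path: Task 1 → Task 2 → Task 7 → Task 9 → Task 10.

Variance along critical path = 7.111 + 0.444 + 5.444 + 9.000 + 0.444 = 22.444; σ = √22.444 = 4.738 weeks.
Z = (33 − 38) / 4.738 = -1.055
P(T ≤ 33) = Φ(-1.055) ≈ 0.146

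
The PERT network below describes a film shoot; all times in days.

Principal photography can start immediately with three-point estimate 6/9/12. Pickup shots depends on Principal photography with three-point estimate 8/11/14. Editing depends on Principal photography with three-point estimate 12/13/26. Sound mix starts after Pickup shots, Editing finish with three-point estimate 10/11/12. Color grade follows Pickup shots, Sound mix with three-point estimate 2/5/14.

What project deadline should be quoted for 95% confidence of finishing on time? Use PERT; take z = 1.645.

46.3 days

te_Principal photography = (6 + 4·9 + 12)/6 = 54/6 = 9; σ²_Principal photography = ((12−6)/6)² = 1.000
te_Pickup shots = (8 + 4·11 + 14)/6 = 66/6 = 11; σ²_Pickup shots = ((14−8)/6)² = 1.000
te_Editing = (12 + 4·13 + 26)/6 = 90/6 = 15; σ²_Editing = ((26−12)/6)² = 5.444
te_Sound mix = (10 + 4·11 + 12)/6 = 66/6 = 11; σ²_Sound mix = ((12−10)/6)² = 0.111
te_Color grade = (2 + 4·5 + 14)/6 = 36/6 = 6; σ²_Color grade = ((14−2)/6)² = 4.000

Forward pass:
ES_Principal photography = 0; EF_Principal photography = 9
ES_Pickup shots = 9; EF_Pickup shots = 9+11 = 20
ES_Editing = 9; EF_Editing = 9+15 = 24
ES_Sound mix = max(EF_Pickup shots=20, EF_Editing=24) = 24; EF_Sound mix = 24+11 = 35
ES_Color grade = max(EF_Pickup shots=20, EF_Sound mix=35) = 35; EF_Color grade = 35+6 = 41
Expected project duration μ = 41 days. Critical path: Principal photography → Editing → Sound mix → Color grade.

Variance along critical path = 1.000 + 5.444 + 0.111 + 4.000 = 10.556; σ = 3.249 days.
D = μ + z·σ = 41 + 1.645·3.249 = 46.3 days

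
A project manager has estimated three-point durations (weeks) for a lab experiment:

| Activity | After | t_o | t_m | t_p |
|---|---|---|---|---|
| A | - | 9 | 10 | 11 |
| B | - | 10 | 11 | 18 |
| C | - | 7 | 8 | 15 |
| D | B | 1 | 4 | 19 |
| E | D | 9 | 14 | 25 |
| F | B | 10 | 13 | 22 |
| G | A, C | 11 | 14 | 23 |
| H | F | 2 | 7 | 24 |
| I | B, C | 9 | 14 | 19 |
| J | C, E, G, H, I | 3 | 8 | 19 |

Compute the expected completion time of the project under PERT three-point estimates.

44 weeks

te_A = (9 + 4·10 + 11)/6 = 60/6 = 10
te_B = (10 + 4·11 + 18)/6 = 72/6 = 12
te_C = (7 + 4·8 + 15)/6 = 54/6 = 9
te_D = (1 + 4·4 + 19)/6 = 36/6 = 6
te_E = (9 + 4·14 + 25)/6 = 90/6 = 15
te_F = (10 + 4·13 + 22)/6 = 84/6 = 14
te_G = (11 + 4·14 + 23)/6 = 90/6 = 15
te_H = (2 + 4·7 + 24)/6 = 54/6 = 9
te_I = (9 + 4·14 + 19)/6 = 84/6 = 14
te_J = (3 + 4·8 + 19)/6 = 54/6 = 9

Forward pass:
ES_A = 0; EF_A = 10
ES_B = 0; EF_B = 12
ES_C = 0; EF_C = 9
ES_D = 12; EF_D = 12+6 = 18
ES_E = 18; EF_E = 18+15 = 33
ES_F = 12; EF_F = 12+14 = 26
ES_G = max(EF_A=10, EF_C=9) = 10; EF_G = 10+15 = 25
ES_H = 26; EF_H = 26+9 = 35
ES_I = max(EF_B=12, EF_C=9) = 12; EF_I = 12+14 = 26
ES_J = max(EF_C=9, EF_E=33, EF_G=25, EF_H=35, EF_I=26) = 35; EF_J = 35+9 = 44
Expected project duration μ = 44 weeks. Critical path: B → F → H → J.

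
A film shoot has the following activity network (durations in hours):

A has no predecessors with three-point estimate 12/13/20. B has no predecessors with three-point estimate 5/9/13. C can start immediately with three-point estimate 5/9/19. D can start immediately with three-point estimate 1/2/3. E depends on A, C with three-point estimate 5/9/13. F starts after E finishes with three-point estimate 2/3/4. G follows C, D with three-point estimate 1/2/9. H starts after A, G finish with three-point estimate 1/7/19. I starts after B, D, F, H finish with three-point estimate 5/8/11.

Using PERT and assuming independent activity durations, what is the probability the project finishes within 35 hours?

te_A = (12 + 4·13 + 20)/6 = 84/6 = 14; σ²_A = ((20−12)/6)² = 1.778
te_B = (5 + 4·9 + 13)/6 = 54/6 = 9; σ²_B = ((13−5)/6)² = 1.778
te_C = (5 + 4·9 + 19)/6 = 60/6 = 10; σ²_C = ((19−5)/6)² = 5.444
te_D = (1 + 4·2 + 3)/6 = 12/6 = 2; σ²_D = ((3−1)/6)² = 0.111
te_E = (5 + 4·9 + 13)/6 = 54/6 = 9; σ²_E = ((13−5)/6)² = 1.778
te_F = (2 + 4·3 + 4)/6 = 18/6 = 3; σ²_F = ((4−2)/6)² = 0.111
te_G = (1 + 4·2 + 9)/6 = 18/6 = 3; σ²_G = ((9−1)/6)² = 1.778
te_H = (1 + 4·7 + 19)/6 = 48/6 = 8; σ²_H = ((19−1)/6)² = 9.000
te_I = (5 + 4·8 + 11)/6 = 48/6 = 8; σ²_I = ((11−5)/6)² = 1.000

Forward pass:
ES_A = 0; EF_A = 14
ES_B = 0; EF_B = 9
ES_C = 0; EF_C = 10
ES_D = 0; EF_D = 2
ES_E = max(EF_A=14, EF_C=10) = 14; EF_E = 14+9 = 23
ES_F = 23; EF_F = 23+3 = 26
ES_G = max(EF_C=10, EF_D=2) = 10; EF_G = 10+3 = 13
ES_H = max(EF_A=14, EF_G=13) = 14; EF_H = 14+8 = 22
ES_I = max(EF_B=9, EF_D=2, EF_F=26, EF_H=22) = 26; EF_I = 26+8 = 34
Expected project duration μ = 34 hours. Critical path: A → E → F → I.

Variance along critical path = 1.778 + 1.778 + 0.111 + 1.000 = 4.667; σ = √4.667 = 2.160 hours.
Z = (35 − 34) / 2.160 = 0.463
P(T ≤ 35) = Φ(0.463) ≈ 0.678

0.678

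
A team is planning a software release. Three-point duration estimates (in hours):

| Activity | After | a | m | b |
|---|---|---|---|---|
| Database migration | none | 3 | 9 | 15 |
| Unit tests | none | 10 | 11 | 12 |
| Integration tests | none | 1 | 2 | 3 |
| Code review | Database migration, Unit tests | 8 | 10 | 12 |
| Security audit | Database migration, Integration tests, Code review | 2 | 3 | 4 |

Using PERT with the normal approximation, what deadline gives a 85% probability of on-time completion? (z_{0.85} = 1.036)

24.8 hours

te_Database migration = (3 + 4·9 + 15)/6 = 54/6 = 9; σ²_Database migration = ((15−3)/6)² = 4.000
te_Unit tests = (10 + 4·11 + 12)/6 = 66/6 = 11; σ²_Unit tests = ((12−10)/6)² = 0.111
te_Integration tests = (1 + 4·2 + 3)/6 = 12/6 = 2; σ²_Integration tests = ((3−1)/6)² = 0.111
te_Code review = (8 + 4·10 + 12)/6 = 60/6 = 10; σ²_Code review = ((12−8)/6)² = 0.444
te_Security audit = (2 + 4·3 + 4)/6 = 18/6 = 3; σ²_Security audit = ((4−2)/6)² = 0.111

Forward pass:
ES_Database migration = 0; EF_Database migration = 9
ES_Unit tests = 0; EF_Unit tests = 11
ES_Integration tests = 0; EF_Integration tests = 2
ES_Code review = max(EF_Database migration=9, EF_Unit tests=11) = 11; EF_Code review = 11+10 = 21
ES_Security audit = max(EF_Database migration=9, EF_Integration tests=2, EF_Code review=21) = 21; EF_Security audit = 21+3 = 24
Expected project duration μ = 24 hours. Critical path: Unit tests → Code review → Security audit.

Variance along critical path = 0.111 + 0.444 + 0.111 = 0.667; σ = 0.816 hours.
D = μ + z·σ = 24 + 1.036·0.816 = 24.8 hours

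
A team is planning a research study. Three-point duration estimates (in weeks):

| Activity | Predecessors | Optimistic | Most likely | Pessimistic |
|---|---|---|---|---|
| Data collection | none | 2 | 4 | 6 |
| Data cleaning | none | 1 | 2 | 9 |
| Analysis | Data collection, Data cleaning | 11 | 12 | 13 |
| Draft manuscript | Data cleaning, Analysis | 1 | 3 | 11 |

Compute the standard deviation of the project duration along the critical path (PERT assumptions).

1.83 weeks

te_Data collection = (2 + 4·4 + 6)/6 = 24/6 = 4; σ²_Data collection = ((6−2)/6)² = 0.444
te_Data cleaning = (1 + 4·2 + 9)/6 = 18/6 = 3; σ²_Data cleaning = ((9−1)/6)² = 1.778
te_Analysis = (11 + 4·12 + 13)/6 = 72/6 = 12; σ²_Analysis = ((13−11)/6)² = 0.111
te_Draft manuscript = (1 + 4·3 + 11)/6 = 24/6 = 4; σ²_Draft manuscript = ((11−1)/6)² = 2.778

Forward pass:
ES_Data collection = 0; EF_Data collection = 4
ES_Data cleaning = 0; EF_Data cleaning = 3
ES_Analysis = max(EF_Data collection=4, EF_Data cleaning=3) = 4; EF_Analysis = 4+12 = 16
ES_Draft manuscript = max(EF_Data cleaning=3, EF_Analysis=16) = 16; EF_Draft manuscript = 16+4 = 20
Expected project duration μ = 20 weeks. Critical path: Data collection → Analysis → Draft manuscript.

Variance along critical path = 0.444 + 0.111 + 2.778 = 3.333
σ = √3.333 = 1.826 weeks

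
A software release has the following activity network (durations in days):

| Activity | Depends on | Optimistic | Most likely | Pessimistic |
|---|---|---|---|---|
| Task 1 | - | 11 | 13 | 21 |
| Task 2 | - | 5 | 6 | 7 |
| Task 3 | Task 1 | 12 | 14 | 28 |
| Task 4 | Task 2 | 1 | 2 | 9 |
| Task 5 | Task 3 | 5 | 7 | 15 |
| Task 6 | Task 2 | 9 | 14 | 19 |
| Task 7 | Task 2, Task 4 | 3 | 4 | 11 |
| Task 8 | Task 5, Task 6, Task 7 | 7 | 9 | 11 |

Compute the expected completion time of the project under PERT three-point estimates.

te_Task 1 = (11 + 4·13 + 21)/6 = 84/6 = 14
te_Task 2 = (5 + 4·6 + 7)/6 = 36/6 = 6
te_Task 3 = (12 + 4·14 + 28)/6 = 96/6 = 16
te_Task 4 = (1 + 4·2 + 9)/6 = 18/6 = 3
te_Task 5 = (5 + 4·7 + 15)/6 = 48/6 = 8
te_Task 6 = (9 + 4·14 + 19)/6 = 84/6 = 14
te_Task 7 = (3 + 4·4 + 11)/6 = 30/6 = 5
te_Task 8 = (7 + 4·9 + 11)/6 = 54/6 = 9

Forward pass:
ES_Task 1 = 0; EF_Task 1 = 14
ES_Task 2 = 0; EF_Task 2 = 6
ES_Task 3 = 14; EF_Task 3 = 14+16 = 30
ES_Task 4 = 6; EF_Task 4 = 6+3 = 9
ES_Task 5 = 30; EF_Task 5 = 30+8 = 38
ES_Task 6 = 6; EF_Task 6 = 6+14 = 20
ES_Task 7 = max(EF_Task 2=6, EF_Task 4=9) = 9; EF_Task 7 = 9+5 = 14
ES_Task 8 = max(EF_Task 5=38, EF_Task 6=20, EF_Task 7=14) = 38; EF_Task 8 = 38+9 = 47
Expected project duration μ = 47 days. Critical path: Task 1 → Task 3 → Task 5 → Task 8.

47 days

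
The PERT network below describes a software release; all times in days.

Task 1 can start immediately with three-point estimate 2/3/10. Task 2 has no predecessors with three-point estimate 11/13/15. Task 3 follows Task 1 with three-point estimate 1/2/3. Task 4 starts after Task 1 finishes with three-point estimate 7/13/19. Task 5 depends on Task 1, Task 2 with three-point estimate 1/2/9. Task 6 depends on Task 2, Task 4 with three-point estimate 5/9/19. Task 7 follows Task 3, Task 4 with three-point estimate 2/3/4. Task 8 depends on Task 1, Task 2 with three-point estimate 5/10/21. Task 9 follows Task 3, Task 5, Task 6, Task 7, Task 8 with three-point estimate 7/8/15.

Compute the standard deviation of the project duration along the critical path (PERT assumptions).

te_Task 1 = (2 + 4·3 + 10)/6 = 24/6 = 4; σ²_Task 1 = ((10−2)/6)² = 1.778
te_Task 2 = (11 + 4·13 + 15)/6 = 78/6 = 13; σ²_Task 2 = ((15−11)/6)² = 0.444
te_Task 3 = (1 + 4·2 + 3)/6 = 12/6 = 2; σ²_Task 3 = ((3−1)/6)² = 0.111
te_Task 4 = (7 + 4·13 + 19)/6 = 78/6 = 13; σ²_Task 4 = ((19−7)/6)² = 4.000
te_Task 5 = (1 + 4·2 + 9)/6 = 18/6 = 3; σ²_Task 5 = ((9−1)/6)² = 1.778
te_Task 6 = (5 + 4·9 + 19)/6 = 60/6 = 10; σ²_Task 6 = ((19−5)/6)² = 5.444
te_Task 7 = (2 + 4·3 + 4)/6 = 18/6 = 3; σ²_Task 7 = ((4−2)/6)² = 0.111
te_Task 8 = (5 + 4·10 + 21)/6 = 66/6 = 11; σ²_Task 8 = ((21−5)/6)² = 7.111
te_Task 9 = (7 + 4·8 + 15)/6 = 54/6 = 9; σ²_Task 9 = ((15−7)/6)² = 1.778

Forward pass:
ES_Task 1 = 0; EF_Task 1 = 4
ES_Task 2 = 0; EF_Task 2 = 13
ES_Task 3 = 4; EF_Task 3 = 4+2 = 6
ES_Task 4 = 4; EF_Task 4 = 4+13 = 17
ES_Task 5 = max(EF_Task 1=4, EF_Task 2=13) = 13; EF_Task 5 = 13+3 = 16
ES_Task 6 = max(EF_Task 2=13, EF_Task 4=17) = 17; EF_Task 6 = 17+10 = 27
ES_Task 7 = max(EF_Task 3=6, EF_Task 4=17) = 17; EF_Task 7 = 17+3 = 20
ES_Task 8 = max(EF_Task 1=4, EF_Task 2=13) = 13; EF_Task 8 = 13+11 = 24
ES_Task 9 = max(EF_Task 3=6, EF_Task 5=16, EF_Task 6=27, EF_Task 7=20, EF_Task 8=24) = 27; EF_Task 9 = 27+9 = 36
Expected project duration μ = 36 days. Critical path: Task 1 → Task 4 → Task 6 → Task 9.

Variance along critical path = 1.778 + 4.000 + 5.444 + 1.778 = 13.000
σ = √13.000 = 3.606 days

3.61 days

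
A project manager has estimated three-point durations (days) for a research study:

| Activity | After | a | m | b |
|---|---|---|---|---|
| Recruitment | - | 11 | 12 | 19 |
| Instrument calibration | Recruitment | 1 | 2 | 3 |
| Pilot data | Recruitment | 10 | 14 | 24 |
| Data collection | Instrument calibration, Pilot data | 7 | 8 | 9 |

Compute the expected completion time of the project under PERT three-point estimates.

te_Recruitment = (11 + 4·12 + 19)/6 = 78/6 = 13
te_Instrument calibration = (1 + 4·2 + 3)/6 = 12/6 = 2
te_Pilot data = (10 + 4·14 + 24)/6 = 90/6 = 15
te_Data collection = (7 + 4·8 + 9)/6 = 48/6 = 8

Forward pass:
ES_Recruitment = 0; EF_Recruitment = 13
ES_Instrument calibration = 13; EF_Instrument calibration = 13+2 = 15
ES_Pilot data = 13; EF_Pilot data = 13+15 = 28
ES_Data collection = max(EF_Instrument calibration=15, EF_Pilot data=28) = 28; EF_Data collection = 28+8 = 36
Expected project duration μ = 36 days. Critical path: Recruitment → Pilot data → Data collection.

36 days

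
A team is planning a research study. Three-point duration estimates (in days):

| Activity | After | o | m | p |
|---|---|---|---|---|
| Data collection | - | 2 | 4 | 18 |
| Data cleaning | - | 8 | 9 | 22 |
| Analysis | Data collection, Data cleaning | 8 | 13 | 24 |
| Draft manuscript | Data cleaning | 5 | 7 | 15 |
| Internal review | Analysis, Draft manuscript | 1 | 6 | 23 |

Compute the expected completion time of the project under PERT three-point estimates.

te_Data collection = (2 + 4·4 + 18)/6 = 36/6 = 6
te_Data cleaning = (8 + 4·9 + 22)/6 = 66/6 = 11
te_Analysis = (8 + 4·13 + 24)/6 = 84/6 = 14
te_Draft manuscript = (5 + 4·7 + 15)/6 = 48/6 = 8
te_Internal review = (1 + 4·6 + 23)/6 = 48/6 = 8

Forward pass:
ES_Data collection = 0; EF_Data collection = 6
ES_Data cleaning = 0; EF_Data cleaning = 11
ES_Analysis = max(EF_Data collection=6, EF_Data cleaning=11) = 11; EF_Analysis = 11+14 = 25
ES_Draft manuscript = 11; EF_Draft manuscript = 11+8 = 19
ES_Internal review = max(EF_Analysis=25, EF_Draft manuscript=19) = 25; EF_Internal review = 25+8 = 33
Expected project duration μ = 33 days. Critical path: Data cleaning → Analysis → Internal review.

33 days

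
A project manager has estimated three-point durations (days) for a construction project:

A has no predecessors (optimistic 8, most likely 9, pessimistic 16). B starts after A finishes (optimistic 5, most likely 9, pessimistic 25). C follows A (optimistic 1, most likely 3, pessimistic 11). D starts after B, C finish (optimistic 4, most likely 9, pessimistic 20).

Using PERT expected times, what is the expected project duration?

31 days

te_A = (8 + 4·9 + 16)/6 = 60/6 = 10
te_B = (5 + 4·9 + 25)/6 = 66/6 = 11
te_C = (1 + 4·3 + 11)/6 = 24/6 = 4
te_D = (4 + 4·9 + 20)/6 = 60/6 = 10

Forward pass:
ES_A = 0; EF_A = 10
ES_B = 10; EF_B = 10+11 = 21
ES_C = 10; EF_C = 10+4 = 14
ES_D = max(EF_B=21, EF_C=14) = 21; EF_D = 21+10 = 31
Expected project duration μ = 31 days. Critical path: A → B → D.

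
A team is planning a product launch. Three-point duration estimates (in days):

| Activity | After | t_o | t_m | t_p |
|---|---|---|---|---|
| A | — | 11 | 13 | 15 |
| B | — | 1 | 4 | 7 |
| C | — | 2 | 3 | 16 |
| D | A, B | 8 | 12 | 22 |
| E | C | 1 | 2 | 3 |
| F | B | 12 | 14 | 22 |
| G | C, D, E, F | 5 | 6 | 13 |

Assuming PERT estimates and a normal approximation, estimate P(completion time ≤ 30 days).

0.139

te_A = (11 + 4·13 + 15)/6 = 78/6 = 13; σ²_A = ((15−11)/6)² = 0.444
te_B = (1 + 4·4 + 7)/6 = 24/6 = 4; σ²_B = ((7−1)/6)² = 1.000
te_C = (2 + 4·3 + 16)/6 = 30/6 = 5; σ²_C = ((16−2)/6)² = 5.444
te_D = (8 + 4·12 + 22)/6 = 78/6 = 13; σ²_D = ((22−8)/6)² = 5.444
te_E = (1 + 4·2 + 3)/6 = 12/6 = 2; σ²_E = ((3−1)/6)² = 0.111
te_F = (12 + 4·14 + 22)/6 = 90/6 = 15; σ²_F = ((22−12)/6)² = 2.778
te_G = (5 + 4·6 + 13)/6 = 42/6 = 7; σ²_G = ((13−5)/6)² = 1.778

Forward pass:
ES_A = 0; EF_A = 13
ES_B = 0; EF_B = 4
ES_C = 0; EF_C = 5
ES_D = max(EF_A=13, EF_B=4) = 13; EF_D = 13+13 = 26
ES_E = 5; EF_E = 5+2 = 7
ES_F = 4; EF_F = 4+15 = 19
ES_G = max(EF_C=5, EF_D=26, EF_E=7, EF_F=19) = 26; EF_G = 26+7 = 33
Expected project duration μ = 33 days. Critical path: A → D → G.

Variance along critical path = 0.444 + 5.444 + 1.778 = 7.667; σ = √7.667 = 2.769 days.
Z = (30 − 33) / 2.769 = -1.083
P(T ≤ 30) = Φ(-1.083) ≈ 0.139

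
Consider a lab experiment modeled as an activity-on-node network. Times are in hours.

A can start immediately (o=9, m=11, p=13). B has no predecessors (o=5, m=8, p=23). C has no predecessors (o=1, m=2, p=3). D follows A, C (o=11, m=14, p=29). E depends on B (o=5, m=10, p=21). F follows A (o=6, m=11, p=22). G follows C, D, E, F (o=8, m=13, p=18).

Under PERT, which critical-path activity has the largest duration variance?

D

te_A = (9 + 4·11 + 13)/6 = 66/6 = 11; σ²_A = ((13−9)/6)² = 0.444
te_B = (5 + 4·8 + 23)/6 = 60/6 = 10; σ²_B = ((23−5)/6)² = 9.000
te_C = (1 + 4·2 + 3)/6 = 12/6 = 2; σ²_C = ((3−1)/6)² = 0.111
te_D = (11 + 4·14 + 29)/6 = 96/6 = 16; σ²_D = ((29−11)/6)² = 9.000
te_E = (5 + 4·10 + 21)/6 = 66/6 = 11; σ²_E = ((21−5)/6)² = 7.111
te_F = (6 + 4·11 + 22)/6 = 72/6 = 12; σ²_F = ((22−6)/6)² = 7.111
te_G = (8 + 4·13 + 18)/6 = 78/6 = 13; σ²_G = ((18−8)/6)² = 2.778

Forward pass:
ES_A = 0; EF_A = 11
ES_B = 0; EF_B = 10
ES_C = 0; EF_C = 2
ES_D = max(EF_A=11, EF_C=2) = 11; EF_D = 11+16 = 27
ES_E = 10; EF_E = 10+11 = 21
ES_F = 11; EF_F = 11+12 = 23
ES_G = max(EF_C=2, EF_D=27, EF_E=21, EF_F=23) = 27; EF_G = 27+13 = 40
Expected project duration μ = 40 hours. Critical path: A → D → G.

Variances on critical path: σ²_A=0.444, σ²_D=9.000, σ²_G=2.778.
Largest is σ²_D = 9.000.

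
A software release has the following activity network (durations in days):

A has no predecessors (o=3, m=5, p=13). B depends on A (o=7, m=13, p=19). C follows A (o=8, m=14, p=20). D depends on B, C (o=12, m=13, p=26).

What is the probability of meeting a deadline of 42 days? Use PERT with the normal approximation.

te_A = (3 + 4·5 + 13)/6 = 36/6 = 6; σ²_A = ((13−3)/6)² = 2.778
te_B = (7 + 4·13 + 19)/6 = 78/6 = 13; σ²_B = ((19−7)/6)² = 4.000
te_C = (8 + 4·14 + 20)/6 = 84/6 = 14; σ²_C = ((20−8)/6)² = 4.000
te_D = (12 + 4·13 + 26)/6 = 90/6 = 15; σ²_D = ((26−12)/6)² = 5.444

Forward pass:
ES_A = 0; EF_A = 6
ES_B = 6; EF_B = 6+13 = 19
ES_C = 6; EF_C = 6+14 = 20
ES_D = max(EF_B=19, EF_C=20) = 20; EF_D = 20+15 = 35
Expected project duration μ = 35 days. Critical path: A → C → D.

Variance along critical path = 2.778 + 4.000 + 5.444 = 12.222; σ = √12.222 = 3.496 days.
Z = (42 − 35) / 3.496 = 2.002
P(T ≤ 42) = Φ(2.002) ≈ 0.977

0.977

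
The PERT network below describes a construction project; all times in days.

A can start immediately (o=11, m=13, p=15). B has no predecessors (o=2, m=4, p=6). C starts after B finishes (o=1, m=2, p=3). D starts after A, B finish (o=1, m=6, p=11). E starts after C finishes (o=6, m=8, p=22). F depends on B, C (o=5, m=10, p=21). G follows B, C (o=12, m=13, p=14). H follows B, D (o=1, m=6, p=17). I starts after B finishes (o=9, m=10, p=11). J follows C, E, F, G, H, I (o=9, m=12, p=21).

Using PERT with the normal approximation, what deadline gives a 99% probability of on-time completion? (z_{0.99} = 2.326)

te_A = (11 + 4·13 + 15)/6 = 78/6 = 13; σ²_A = ((15−11)/6)² = 0.444
te_B = (2 + 4·4 + 6)/6 = 24/6 = 4; σ²_B = ((6−2)/6)² = 0.444
te_C = (1 + 4·2 + 3)/6 = 12/6 = 2; σ²_C = ((3−1)/6)² = 0.111
te_D = (1 + 4·6 + 11)/6 = 36/6 = 6; σ²_D = ((11−1)/6)² = 2.778
te_E = (6 + 4·8 + 22)/6 = 60/6 = 10; σ²_E = ((22−6)/6)² = 7.111
te_F = (5 + 4·10 + 21)/6 = 66/6 = 11; σ²_F = ((21−5)/6)² = 7.111
te_G = (12 + 4·13 + 14)/6 = 78/6 = 13; σ²_G = ((14−12)/6)² = 0.111
te_H = (1 + 4·6 + 17)/6 = 42/6 = 7; σ²_H = ((17−1)/6)² = 7.111
te_I = (9 + 4·10 + 11)/6 = 60/6 = 10; σ²_I = ((11−9)/6)² = 0.111
te_J = (9 + 4·12 + 21)/6 = 78/6 = 13; σ²_J = ((21−9)/6)² = 4.000

Forward pass:
ES_A = 0; EF_A = 13
ES_B = 0; EF_B = 4
ES_C = 4; EF_C = 4+2 = 6
ES_D = max(EF_A=13, EF_B=4) = 13; EF_D = 13+6 = 19
ES_E = 6; EF_E = 6+10 = 16
ES_F = max(EF_B=4, EF_C=6) = 6; EF_F = 6+11 = 17
ES_G = max(EF_B=4, EF_C=6) = 6; EF_G = 6+13 = 19
ES_H = max(EF_B=4, EF_D=19) = 19; EF_H = 19+7 = 26
ES_I = 4; EF_I = 4+10 = 14
ES_J = max(EF_C=6, EF_E=16, EF_F=17, EF_G=19, EF_H=26, EF_I=14) = 26; EF_J = 26+13 = 39
Expected project duration μ = 39 days. Critical path: A → D → H → J.

Variance along critical path = 0.444 + 2.778 + 7.111 + 4.000 = 14.333; σ = 3.786 days.
D = μ + z·σ = 39 + 2.326·3.786 = 47.8 days

47.8 days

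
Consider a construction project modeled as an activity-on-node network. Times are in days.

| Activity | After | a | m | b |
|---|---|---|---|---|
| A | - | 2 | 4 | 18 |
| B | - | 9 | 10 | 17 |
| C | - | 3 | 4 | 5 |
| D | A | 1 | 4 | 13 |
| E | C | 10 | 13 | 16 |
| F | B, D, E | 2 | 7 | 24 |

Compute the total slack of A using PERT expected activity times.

6 days

te_A = (2 + 4·4 + 18)/6 = 36/6 = 6
te_B = (9 + 4·10 + 17)/6 = 66/6 = 11
te_C = (3 + 4·4 + 5)/6 = 24/6 = 4
te_D = (1 + 4·4 + 13)/6 = 30/6 = 5
te_E = (10 + 4·13 + 16)/6 = 78/6 = 13
te_F = (2 + 4·7 + 24)/6 = 54/6 = 9

Forward pass:
ES_A = 0; EF_A = 6
ES_B = 0; EF_B = 11
ES_C = 0; EF_C = 4
ES_D = 6; EF_D = 6+5 = 11
ES_E = 4; EF_E = 4+13 = 17
ES_F = max(EF_B=11, EF_D=11, EF_E=17) = 17; EF_F = 17+9 = 26
Expected project duration μ = 26 days. Critical path: C → E → F.

Backward pass:
LF_F = 26; LS_F = 26−9 = 17
LF_E = LS_F = 17; LS_E = 17−13 = 4
LF_D = LS_F = 17; LS_D = 17−5 = 12
LF_C = LS_E = 4; LS_C = 4−4 = 0
LF_B = LS_F = 17; LS_B = 17−11 = 6
LF_A = LS_D = 12; LS_A = 12−6 = 6
Slack_A = LS_A − ES_A = 6 − 0 = 6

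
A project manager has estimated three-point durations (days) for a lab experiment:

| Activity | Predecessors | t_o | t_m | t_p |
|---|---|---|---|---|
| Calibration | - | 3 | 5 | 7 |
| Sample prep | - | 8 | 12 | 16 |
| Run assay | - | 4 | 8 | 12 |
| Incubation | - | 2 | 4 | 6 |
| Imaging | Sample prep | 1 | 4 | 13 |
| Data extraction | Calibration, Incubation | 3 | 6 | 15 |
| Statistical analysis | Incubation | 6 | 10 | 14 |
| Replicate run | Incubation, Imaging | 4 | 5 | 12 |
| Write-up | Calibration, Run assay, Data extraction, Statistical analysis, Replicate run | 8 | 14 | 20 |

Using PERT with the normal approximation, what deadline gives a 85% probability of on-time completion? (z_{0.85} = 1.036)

te_Calibration = (3 + 4·5 + 7)/6 = 30/6 = 5; σ²_Calibration = ((7−3)/6)² = 0.444
te_Sample prep = (8 + 4·12 + 16)/6 = 72/6 = 12; σ²_Sample prep = ((16−8)/6)² = 1.778
te_Run assay = (4 + 4·8 + 12)/6 = 48/6 = 8; σ²_Run assay = ((12−4)/6)² = 1.778
te_Incubation = (2 + 4·4 + 6)/6 = 24/6 = 4; σ²_Incubation = ((6−2)/6)² = 0.444
te_Imaging = (1 + 4·4 + 13)/6 = 30/6 = 5; σ²_Imaging = ((13−1)/6)² = 4.000
te_Data extraction = (3 + 4·6 + 15)/6 = 42/6 = 7; σ²_Data extraction = ((15−3)/6)² = 4.000
te_Statistical analysis = (6 + 4·10 + 14)/6 = 60/6 = 10; σ²_Statistical analysis = ((14−6)/6)² = 1.778
te_Replicate run = (4 + 4·5 + 12)/6 = 36/6 = 6; σ²_Replicate run = ((12−4)/6)² = 1.778
te_Write-up = (8 + 4·14 + 20)/6 = 84/6 = 14; σ²_Write-up = ((20−8)/6)² = 4.000

Forward pass:
ES_Calibration = 0; EF_Calibration = 5
ES_Sample prep = 0; EF_Sample prep = 12
ES_Run assay = 0; EF_Run assay = 8
ES_Incubation = 0; EF_Incubation = 4
ES_Imaging = 12; EF_Imaging = 12+5 = 17
ES_Data extraction = max(EF_Calibration=5, EF_Incubation=4) = 5; EF_Data extraction = 5+7 = 12
ES_Statistical analysis = 4; EF_Statistical analysis = 4+10 = 14
ES_Replicate run = max(EF_Incubation=4, EF_Imaging=17) = 17; EF_Replicate run = 17+6 = 23
ES_Write-up = max(EF_Calibration=5, EF_Run assay=8, EF_Data extraction=12, EF_Statistical analysis=14, EF_Replicate run=23) = 23; EF_Write-up = 23+14 = 37
Expected project duration μ = 37 days. Critical path: Sample prep → Imaging → Replicate run → Write-up.

Variance along critical path = 1.778 + 4.000 + 1.778 + 4.000 = 11.556; σ = 3.399 days.
D = μ + z·σ = 37 + 1.036·3.399 = 40.5 days

40.5 days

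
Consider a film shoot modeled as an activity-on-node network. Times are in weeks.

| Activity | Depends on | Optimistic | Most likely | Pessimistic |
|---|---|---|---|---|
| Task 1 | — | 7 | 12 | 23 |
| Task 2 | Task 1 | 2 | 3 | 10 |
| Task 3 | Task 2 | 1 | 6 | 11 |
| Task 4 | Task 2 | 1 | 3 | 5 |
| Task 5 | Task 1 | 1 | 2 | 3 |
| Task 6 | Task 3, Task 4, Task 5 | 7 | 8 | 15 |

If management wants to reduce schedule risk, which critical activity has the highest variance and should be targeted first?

Task 1

te_Task 1 = (7 + 4·12 + 23)/6 = 78/6 = 13; σ²_Task 1 = ((23−7)/6)² = 7.111
te_Task 2 = (2 + 4·3 + 10)/6 = 24/6 = 4; σ²_Task 2 = ((10−2)/6)² = 1.778
te_Task 3 = (1 + 4·6 + 11)/6 = 36/6 = 6; σ²_Task 3 = ((11−1)/6)² = 2.778
te_Task 4 = (1 + 4·3 + 5)/6 = 18/6 = 3; σ²_Task 4 = ((5−1)/6)² = 0.444
te_Task 5 = (1 + 4·2 + 3)/6 = 12/6 = 2; σ²_Task 5 = ((3−1)/6)² = 0.111
te_Task 6 = (7 + 4·8 + 15)/6 = 54/6 = 9; σ²_Task 6 = ((15−7)/6)² = 1.778

Forward pass:
ES_Task 1 = 0; EF_Task 1 = 13
ES_Task 2 = 13; EF_Task 2 = 13+4 = 17
ES_Task 3 = 17; EF_Task 3 = 17+6 = 23
ES_Task 4 = 17; EF_Task 4 = 17+3 = 20
ES_Task 5 = 13; EF_Task 5 = 13+2 = 15
ES_Task 6 = max(EF_Task 3=23, EF_Task 4=20, EF_Task 5=15) = 23; EF_Task 6 = 23+9 = 32
Expected project duration μ = 32 weeks. Critical path: Task 1 → Task 2 → Task 3 → Task 6.

Variances on critical path: σ²_Task 1=7.111, σ²_Task 2=1.778, σ²_Task 3=2.778, σ²_Task 6=1.778.
Largest is σ²_Task 1 = 7.111.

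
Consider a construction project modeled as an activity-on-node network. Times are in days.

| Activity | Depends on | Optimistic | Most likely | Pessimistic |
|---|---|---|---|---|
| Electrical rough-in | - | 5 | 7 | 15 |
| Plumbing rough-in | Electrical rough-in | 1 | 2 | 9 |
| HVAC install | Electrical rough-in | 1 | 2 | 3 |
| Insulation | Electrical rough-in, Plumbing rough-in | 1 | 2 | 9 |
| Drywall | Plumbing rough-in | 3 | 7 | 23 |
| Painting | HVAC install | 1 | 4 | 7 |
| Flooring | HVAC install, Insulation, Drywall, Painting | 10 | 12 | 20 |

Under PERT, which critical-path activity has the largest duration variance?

Drywall

te_Electrical rough-in = (5 + 4·7 + 15)/6 = 48/6 = 8; σ²_Electrical rough-in = ((15−5)/6)² = 2.778
te_Plumbing rough-in = (1 + 4·2 + 9)/6 = 18/6 = 3; σ²_Plumbing rough-in = ((9−1)/6)² = 1.778
te_HVAC install = (1 + 4·2 + 3)/6 = 12/6 = 2; σ²_HVAC install = ((3−1)/6)² = 0.111
te_Insulation = (1 + 4·2 + 9)/6 = 18/6 = 3; σ²_Insulation = ((9−1)/6)² = 1.778
te_Drywall = (3 + 4·7 + 23)/6 = 54/6 = 9; σ²_Drywall = ((23−3)/6)² = 11.111
te_Painting = (1 + 4·4 + 7)/6 = 24/6 = 4; σ²_Painting = ((7−1)/6)² = 1.000
te_Flooring = (10 + 4·12 + 20)/6 = 78/6 = 13; σ²_Flooring = ((20−10)/6)² = 2.778

Forward pass:
ES_Electrical rough-in = 0; EF_Electrical rough-in = 8
ES_Plumbing rough-in = 8; EF_Plumbing rough-in = 8+3 = 11
ES_HVAC install = 8; EF_HVAC install = 8+2 = 10
ES_Insulation = max(EF_Electrical rough-in=8, EF_Plumbing rough-in=11) = 11; EF_Insulation = 11+3 = 14
ES_Drywall = 11; EF_Drywall = 11+9 = 20
ES_Painting = 10; EF_Painting = 10+4 = 14
ES_Flooring = max(EF_HVAC install=10, EF_Insulation=14, EF_Drywall=20, EF_Painting=14) = 20; EF_Flooring = 20+13 = 33
Expected project duration μ = 33 days. Critical path: Electrical rough-in → Plumbing rough-in → Drywall → Flooring.

Variances on critical path: σ²_Electrical rough-in=2.778, σ²_Plumbing rough-in=1.778, σ²_Drywall=11.111, σ²_Flooring=2.778.
Largest is σ²_Drywall = 11.111.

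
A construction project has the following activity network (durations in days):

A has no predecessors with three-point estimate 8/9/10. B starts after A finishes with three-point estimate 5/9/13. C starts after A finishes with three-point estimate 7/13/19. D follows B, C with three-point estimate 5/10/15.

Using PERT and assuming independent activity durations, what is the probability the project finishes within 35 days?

te_A = (8 + 4·9 + 10)/6 = 54/6 = 9; σ²_A = ((10−8)/6)² = 0.111
te_B = (5 + 4·9 + 13)/6 = 54/6 = 9; σ²_B = ((13−5)/6)² = 1.778
te_C = (7 + 4·13 + 19)/6 = 78/6 = 13; σ²_C = ((19−7)/6)² = 4.000
te_D = (5 + 4·10 + 15)/6 = 60/6 = 10; σ²_D = ((15−5)/6)² = 2.778

Forward pass:
ES_A = 0; EF_A = 9
ES_B = 9; EF_B = 9+9 = 18
ES_C = 9; EF_C = 9+13 = 22
ES_D = max(EF_B=18, EF_C=22) = 22; EF_D = 22+10 = 32
Expected project duration μ = 32 days. Critical path: A → C → D.

Variance along critical path = 0.111 + 4.000 + 2.778 = 6.889; σ = √6.889 = 2.625 days.
Z = (35 − 32) / 2.625 = 1.143
P(T ≤ 35) = Φ(1.143) ≈ 0.873

0.873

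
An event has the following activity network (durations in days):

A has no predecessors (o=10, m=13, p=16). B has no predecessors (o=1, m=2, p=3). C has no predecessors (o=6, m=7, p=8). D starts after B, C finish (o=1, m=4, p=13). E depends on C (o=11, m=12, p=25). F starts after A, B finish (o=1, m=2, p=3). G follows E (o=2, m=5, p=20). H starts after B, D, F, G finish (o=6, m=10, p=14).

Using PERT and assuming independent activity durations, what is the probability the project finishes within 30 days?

0.024

te_A = (10 + 4·13 + 16)/6 = 78/6 = 13; σ²_A = ((16−10)/6)² = 1.000
te_B = (1 + 4·2 + 3)/6 = 12/6 = 2; σ²_B = ((3−1)/6)² = 0.111
te_C = (6 + 4·7 + 8)/6 = 42/6 = 7; σ²_C = ((8−6)/6)² = 0.111
te_D = (1 + 4·4 + 13)/6 = 30/6 = 5; σ²_D = ((13−1)/6)² = 4.000
te_E = (11 + 4·12 + 25)/6 = 84/6 = 14; σ²_E = ((25−11)/6)² = 5.444
te_F = (1 + 4·2 + 3)/6 = 12/6 = 2; σ²_F = ((3−1)/6)² = 0.111
te_G = (2 + 4·5 + 20)/6 = 42/6 = 7; σ²_G = ((20−2)/6)² = 9.000
te_H = (6 + 4·10 + 14)/6 = 60/6 = 10; σ²_H = ((14−6)/6)² = 1.778

Forward pass:
ES_A = 0; EF_A = 13
ES_B = 0; EF_B = 2
ES_C = 0; EF_C = 7
ES_D = max(EF_B=2, EF_C=7) = 7; EF_D = 7+5 = 12
ES_E = 7; EF_E = 7+14 = 21
ES_F = max(EF_A=13, EF_B=2) = 13; EF_F = 13+2 = 15
ES_G = 21; EF_G = 21+7 = 28
ES_H = max(EF_B=2, EF_D=12, EF_F=15, EF_G=28) = 28; EF_H = 28+10 = 38
Expected project duration μ = 38 days. Critical path: C → E → G → H.

Variance along critical path = 0.111 + 5.444 + 9.000 + 1.778 = 16.333; σ = √16.333 = 4.041 days.
Z = (30 − 38) / 4.041 = -1.979
P(T ≤ 30) = Φ(-1.979) ≈ 0.024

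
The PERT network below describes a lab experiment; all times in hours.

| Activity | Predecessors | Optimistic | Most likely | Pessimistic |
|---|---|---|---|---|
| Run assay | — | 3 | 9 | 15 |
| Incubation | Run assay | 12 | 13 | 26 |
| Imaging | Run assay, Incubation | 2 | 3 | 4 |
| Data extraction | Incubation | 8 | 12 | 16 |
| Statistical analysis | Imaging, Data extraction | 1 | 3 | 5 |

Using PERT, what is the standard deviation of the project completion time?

te_Run assay = (3 + 4·9 + 15)/6 = 54/6 = 9; σ²_Run assay = ((15−3)/6)² = 4.000
te_Incubation = (12 + 4·13 + 26)/6 = 90/6 = 15; σ²_Incubation = ((26−12)/6)² = 5.444
te_Imaging = (2 + 4·3 + 4)/6 = 18/6 = 3; σ²_Imaging = ((4−2)/6)² = 0.111
te_Data extraction = (8 + 4·12 + 16)/6 = 72/6 = 12; σ²_Data extraction = ((16−8)/6)² = 1.778
te_Statistical analysis = (1 + 4·3 + 5)/6 = 18/6 = 3; σ²_Statistical analysis = ((5−1)/6)² = 0.444

Forward pass:
ES_Run assay = 0; EF_Run assay = 9
ES_Incubation = 9; EF_Incubation = 9+15 = 24
ES_Imaging = max(EF_Run assay=9, EF_Incubation=24) = 24; EF_Imaging = 24+3 = 27
ES_Data extraction = 24; EF_Data extraction = 24+12 = 36
ES_Statistical analysis = max(EF_Imaging=27, EF_Data extraction=36) = 36; EF_Statistical analysis = 36+3 = 39
Expected project duration μ = 39 hours. Critical path: Run assay → Incubation → Data extraction → Statistical analysis.

Variance along critical path = 4.000 + 5.444 + 1.778 + 0.444 = 11.667
σ = √11.667 = 3.416 hours

3.42 hours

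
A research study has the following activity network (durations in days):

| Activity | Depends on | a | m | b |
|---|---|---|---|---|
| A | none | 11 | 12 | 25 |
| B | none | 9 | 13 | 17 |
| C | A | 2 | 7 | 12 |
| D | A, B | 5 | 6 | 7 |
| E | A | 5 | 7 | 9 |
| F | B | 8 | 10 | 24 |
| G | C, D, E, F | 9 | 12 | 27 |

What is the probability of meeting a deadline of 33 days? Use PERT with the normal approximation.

0.078

te_A = (11 + 4·12 + 25)/6 = 84/6 = 14; σ²_A = ((25−11)/6)² = 5.444
te_B = (9 + 4·13 + 17)/6 = 78/6 = 13; σ²_B = ((17−9)/6)² = 1.778
te_C = (2 + 4·7 + 12)/6 = 42/6 = 7; σ²_C = ((12−2)/6)² = 2.778
te_D = (5 + 4·6 + 7)/6 = 36/6 = 6; σ²_D = ((7−5)/6)² = 0.111
te_E = (5 + 4·7 + 9)/6 = 42/6 = 7; σ²_E = ((9−5)/6)² = 0.444
te_F = (8 + 4·10 + 24)/6 = 72/6 = 12; σ²_F = ((24−8)/6)² = 7.111
te_G = (9 + 4·12 + 27)/6 = 84/6 = 14; σ²_G = ((27−9)/6)² = 9.000

Forward pass:
ES_A = 0; EF_A = 14
ES_B = 0; EF_B = 13
ES_C = 14; EF_C = 14+7 = 21
ES_D = max(EF_A=14, EF_B=13) = 14; EF_D = 14+6 = 20
ES_E = 14; EF_E = 14+7 = 21
ES_F = 13; EF_F = 13+12 = 25
ES_G = max(EF_C=21, EF_D=20, EF_E=21, EF_F=25) = 25; EF_G = 25+14 = 39
Expected project duration μ = 39 days. Critical path: B → F → G.

Variance along critical path = 1.778 + 7.111 + 9.000 = 17.889; σ = √17.889 = 4.230 days.
Z = (33 − 39) / 4.230 = -1.419
P(T ≤ 33) = Φ(-1.419) ≈ 0.078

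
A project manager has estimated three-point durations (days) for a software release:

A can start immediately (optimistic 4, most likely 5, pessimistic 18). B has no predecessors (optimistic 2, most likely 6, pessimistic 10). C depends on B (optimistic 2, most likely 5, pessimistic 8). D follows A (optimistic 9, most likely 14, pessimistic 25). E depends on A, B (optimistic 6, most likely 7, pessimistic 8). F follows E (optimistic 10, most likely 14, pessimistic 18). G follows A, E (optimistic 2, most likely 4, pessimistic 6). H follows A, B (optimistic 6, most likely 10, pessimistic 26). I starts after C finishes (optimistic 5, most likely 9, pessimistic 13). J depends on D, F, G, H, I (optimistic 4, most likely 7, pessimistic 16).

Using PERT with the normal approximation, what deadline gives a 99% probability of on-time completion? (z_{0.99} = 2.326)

43.8 days

te_A = (4 + 4·5 + 18)/6 = 42/6 = 7; σ²_A = ((18−4)/6)² = 5.444
te_B = (2 + 4·6 + 10)/6 = 36/6 = 6; σ²_B = ((10−2)/6)² = 1.778
te_C = (2 + 4·5 + 8)/6 = 30/6 = 5; σ²_C = ((8−2)/6)² = 1.000
te_D = (9 + 4·14 + 25)/6 = 90/6 = 15; σ²_D = ((25−9)/6)² = 7.111
te_E = (6 + 4·7 + 8)/6 = 42/6 = 7; σ²_E = ((8−6)/6)² = 0.111
te_F = (10 + 4·14 + 18)/6 = 84/6 = 14; σ²_F = ((18−10)/6)² = 1.778
te_G = (2 + 4·4 + 6)/6 = 24/6 = 4; σ²_G = ((6−2)/6)² = 0.444
te_H = (6 + 4·10 + 26)/6 = 72/6 = 12; σ²_H = ((26−6)/6)² = 11.111
te_I = (5 + 4·9 + 13)/6 = 54/6 = 9; σ²_I = ((13−5)/6)² = 1.778
te_J = (4 + 4·7 + 16)/6 = 48/6 = 8; σ²_J = ((16−4)/6)² = 4.000

Forward pass:
ES_A = 0; EF_A = 7
ES_B = 0; EF_B = 6
ES_C = 6; EF_C = 6+5 = 11
ES_D = 7; EF_D = 7+15 = 22
ES_E = max(EF_A=7, EF_B=6) = 7; EF_E = 7+7 = 14
ES_F = 14; EF_F = 14+14 = 28
ES_G = max(EF_A=7, EF_E=14) = 14; EF_G = 14+4 = 18
ES_H = max(EF_A=7, EF_B=6) = 7; EF_H = 7+12 = 19
ES_I = 11; EF_I = 11+9 = 20
ES_J = max(EF_D=22, EF_F=28, EF_G=18, EF_H=19, EF_I=20) = 28; EF_J = 28+8 = 36
Expected project duration μ = 36 days. Critical path: A → E → F → J.

Variance along critical path = 5.444 + 0.111 + 1.778 + 4.000 = 11.333; σ = 3.367 days.
D = μ + z·σ = 36 + 2.326·3.367 = 43.8 days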